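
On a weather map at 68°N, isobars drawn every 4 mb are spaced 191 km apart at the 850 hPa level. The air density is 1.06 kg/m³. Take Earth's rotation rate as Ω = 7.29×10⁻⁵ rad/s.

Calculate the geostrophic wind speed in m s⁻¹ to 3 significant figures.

Coriolis parameter at 68°N:
f = 2Ω sin φ = 2 × 7.29×10⁻⁵ × sin 68° = 1.35×10⁻⁴ s⁻¹
Pressure gradient: |∂P/∂n| = 400 Pa / 191000 m = 2.09×10⁻³ Pa/m
Geostrophic balance (pressure-gradient force = Coriolis force):
V_g = (1/(fρ)) |∂P/∂n| = 2.09×10⁻³ / (1.35×10⁻⁴ × 1.06) = 14.6 m/s

14.6 m s⁻¹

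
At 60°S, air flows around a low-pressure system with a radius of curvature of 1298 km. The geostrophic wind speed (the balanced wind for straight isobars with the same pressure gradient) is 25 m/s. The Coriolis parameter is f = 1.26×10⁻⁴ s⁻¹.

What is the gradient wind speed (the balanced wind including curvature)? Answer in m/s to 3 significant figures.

22.0 m/s

Around a low, centrifugal force acts outward with Coriolis, so pressure-gradient force balances both:
(1/ρ)|∂P/∂n| = fV + V²/R  →  V² + fR·V − fR·V_g = 0
With fR = 1.26×10⁻⁴ × 1298×10³ m = 164 m/s:
V = [−fR + √((fR)² + 4 fR V_g)]/2 = [−164 + √(164² + 4×164×25)]/2 = 22 m/s
Subgeostrophic (V < V_g = 25 m/s), as expected around a low.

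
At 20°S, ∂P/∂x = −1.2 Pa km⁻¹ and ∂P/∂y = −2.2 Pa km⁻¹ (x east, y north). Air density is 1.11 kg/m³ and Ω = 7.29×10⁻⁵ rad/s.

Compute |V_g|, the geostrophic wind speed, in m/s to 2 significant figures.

45 m/s

Coriolis parameter at 20°S:
f = 2Ω sin φ = 2 × 7.29×10⁻⁵ × sin 20° = 4.99×10⁻⁵ s⁻¹
In the Southern Hemisphere f is negative: f = −4.99×10⁻⁵ s⁻¹.
Component geostrophic relations (x east, y north):
u_g = −(1/(fρ)) ∂P/∂y,  v_g = (1/(fρ)) ∂P/∂x
u_g = −(−2.2×10⁻³)/(−4.99×10⁻⁵ × 1.11) = −39.7 m/s;  v_g = (−1.2×10⁻³)/(−4.99×10⁻⁵ × 1.11) = 21.7 m/s
|V_g| = √(u_g² + v_g²) = 45.3 m/s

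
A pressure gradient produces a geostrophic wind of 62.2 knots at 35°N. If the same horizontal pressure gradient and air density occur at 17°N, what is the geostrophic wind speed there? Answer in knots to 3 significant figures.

With the same pressure gradient and density, V_g ∝ 1/f ∝ 1/sin φ.
V₂ = V₁ · sin φ₁ / sin φ₂ = 62.2 × sin 35° / sin 17°
V₂ = 62.2 × 0.5736/0.2924 = 122 knots

122 knots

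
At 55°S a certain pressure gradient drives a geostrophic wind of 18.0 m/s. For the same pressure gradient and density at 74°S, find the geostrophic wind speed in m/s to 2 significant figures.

15 m/s

With the same pressure gradient and density, V_g ∝ 1/f ∝ 1/sin φ.
V₂ = V₁ · sin φ₁ / sin φ₂ = 18.0 × sin 55° / sin 74°
V₂ = 18.0 × 0.8192/0.9613 = 15 m/s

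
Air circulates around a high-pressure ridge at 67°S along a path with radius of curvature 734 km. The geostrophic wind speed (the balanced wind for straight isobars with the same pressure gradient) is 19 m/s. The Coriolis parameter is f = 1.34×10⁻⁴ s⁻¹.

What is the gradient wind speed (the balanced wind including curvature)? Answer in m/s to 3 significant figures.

Around a high, pressure-gradient force acts outward with centrifugal, so Coriolis balances both:
fV = (1/ρ)|∂P/∂n| + V²/R  →  V² − fR·V + fR·V_g = 0
With fR = 1.34×10⁻⁴ × 734×10³ m = 98.4 m/s:
V = [fR − √((fR)² − 4 fR V_g)]/2 = [98.4 − √(98.4² − 4×98.4×19)]/2 = 25.7 m/s
Supergeostrophic (V > V_g = 19 m/s), as expected around a high.

25.7 m/s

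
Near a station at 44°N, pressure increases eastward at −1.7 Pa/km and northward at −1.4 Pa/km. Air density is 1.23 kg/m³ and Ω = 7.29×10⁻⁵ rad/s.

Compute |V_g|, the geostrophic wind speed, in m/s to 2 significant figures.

18 m/s

Coriolis parameter at 44°N:
f = 2Ω sin φ = 2 × 7.29×10⁻⁵ × sin 44° = 1.01×10⁻⁴ s⁻¹
Component geostrophic relations (x east, y north):
u_g = −(1/(fρ)) ∂P/∂y,  v_g = (1/(fρ)) ∂P/∂x
u_g = −(−1.4×10⁻³)/(1.01×10⁻⁴ × 1.23) = 11.2 m/s;  v_g = (−1.7×10⁻³)/(1.01×10⁻⁴ × 1.23) = −13.6 m/s
|V_g| = √(u_g² + v_g²) = 17.7 m/s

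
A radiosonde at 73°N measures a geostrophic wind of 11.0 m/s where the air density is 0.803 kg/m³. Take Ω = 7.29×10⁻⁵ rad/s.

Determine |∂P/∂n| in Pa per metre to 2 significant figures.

1.2×10⁻³ Pa/m

Coriolis parameter at 73°N:
f = 2Ω sin φ = 2 × 7.29×10⁻⁵ × sin 73° = 1.39×10⁻⁴ s⁻¹
Geostrophic balance rearranged: |∂P/∂n| = f ρ V_g
|∂P/∂n| = 1.39×10⁻⁴ × 0.803 × 11.0 = 1.23×10⁻³ Pa/m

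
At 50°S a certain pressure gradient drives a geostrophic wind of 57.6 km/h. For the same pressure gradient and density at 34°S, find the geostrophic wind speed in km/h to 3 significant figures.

78.9 km/h

With the same pressure gradient and density, V_g ∝ 1/f ∝ 1/sin φ.
V₂ = V₁ · sin φ₁ / sin φ₂ = 57.6 × sin 50° / sin 34°
V₂ = 57.6 × 0.7660/0.5592 = 78.9 km/h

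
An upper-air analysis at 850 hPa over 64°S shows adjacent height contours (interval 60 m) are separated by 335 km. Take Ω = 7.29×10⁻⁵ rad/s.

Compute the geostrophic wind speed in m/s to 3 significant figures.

Coriolis parameter at 64°S:
f = 2Ω sin φ = 2 × 7.29×10⁻⁵ × sin 64° = 1.31×10⁻⁴ s⁻¹
Height gradient: |∂Z/∂n| = 60 m / 335000 m = 1.79×10⁻⁴
On a pressure surface, geostrophic balance gives V_g = (g/f)|∂Z/∂n|:
V_g = 9.81 × 1.79×10⁻⁴ / 1.31×10⁻⁴ = 13.4 m/s

13.4 m/s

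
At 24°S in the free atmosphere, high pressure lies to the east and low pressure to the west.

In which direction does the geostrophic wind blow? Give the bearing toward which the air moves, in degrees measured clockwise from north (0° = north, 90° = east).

The pressure-gradient force points toward the west (bearing 270°).
Geostrophic balance: in the Southern Hemisphere the Coriolis force deflects motion to the left, so the geostrophic wind blows 90° to the left of the pressure-gradient force (low pressure on the right).
Rotating 270° by 90° counterclockwise gives 180° — the wind blows toward the south.

180°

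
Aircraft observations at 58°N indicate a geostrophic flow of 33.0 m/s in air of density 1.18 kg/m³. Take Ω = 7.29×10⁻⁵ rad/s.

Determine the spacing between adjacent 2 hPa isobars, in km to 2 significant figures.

42 km

Coriolis parameter at 58°N:
f = 2Ω sin φ = 2 × 7.29×10⁻⁵ × sin 58° = 1.24×10⁻⁴ s⁻¹
Geostrophic balance rearranged: |∂P/∂n| = f ρ V_g
|∂P/∂n| = 1.24×10⁻⁴ × 1.18 × 33.0 = 4.81×10⁻³ Pa/m
Isobar spacing: Δn = ΔP/|∂P/∂n| = 200 Pa / 4.81×10⁻³ Pa/m = 41539 m ≈ 42 km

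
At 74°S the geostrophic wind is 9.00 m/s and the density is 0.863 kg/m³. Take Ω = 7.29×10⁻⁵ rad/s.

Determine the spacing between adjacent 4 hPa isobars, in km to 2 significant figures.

370 km

Coriolis parameter at 74°S:
f = 2Ω sin φ = 2 × 7.29×10⁻⁵ × sin 74° = 1.40×10⁻⁴ s⁻¹
Geostrophic balance rearranged: |∂P/∂n| = f ρ V_g
|∂P/∂n| = 1.40×10⁻⁴ × 0.863 × 9.00 = 1.09×10⁻³ Pa/m
Isobar spacing: Δn = ΔP/|∂P/∂n| = 400 Pa / 1.09×10⁻³ Pa/m = 367458 m ≈ 370 km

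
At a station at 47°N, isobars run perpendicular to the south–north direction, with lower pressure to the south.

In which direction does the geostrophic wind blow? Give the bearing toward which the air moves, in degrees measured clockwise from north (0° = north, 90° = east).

270°

The pressure-gradient force points toward the south (bearing 180°).
Geostrophic balance: in the Northern Hemisphere the Coriolis force deflects motion to the right, so the geostrophic wind blows 90° to the right of the pressure-gradient force (low pressure on the left).
Rotating 180° by 90° clockwise gives 270° — the wind blows toward the west.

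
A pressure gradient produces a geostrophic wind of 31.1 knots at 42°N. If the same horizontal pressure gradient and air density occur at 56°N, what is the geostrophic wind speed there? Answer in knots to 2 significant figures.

With the same pressure gradient and density, V_g ∝ 1/f ∝ 1/sin φ.
V₂ = V₁ · sin φ₁ / sin φ₂ = 31.1 × sin 42° / sin 56°
V₂ = 31.1 × 0.6691/0.8290 = 25 knots

25 knots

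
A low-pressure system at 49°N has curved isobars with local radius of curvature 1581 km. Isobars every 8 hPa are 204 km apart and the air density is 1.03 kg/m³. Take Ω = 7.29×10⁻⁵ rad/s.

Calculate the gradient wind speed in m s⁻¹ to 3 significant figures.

Coriolis parameter at 49°N:
f = 2Ω sin φ = 2 × 7.29×10⁻⁵ × sin 49° = 1.10×10⁻⁴ s⁻¹
Pressure gradient: |∂P/∂n| = 800 Pa / 204000 m = 3.92×10⁻³ Pa/m
Geostrophic speed: V_g = |∂P/∂n|/(fρ) = 3.92×10⁻³/(1.10×10⁻⁴ × 1.03) = 34.6 m/s
Around a low, centrifugal force acts outward with Coriolis, so pressure-gradient force balances both:
(1/ρ)|∂P/∂n| = fV + V²/R  →  V² + fR·V − fR·V_g = 0
With fR = 1.10×10⁻⁴ × 1581×10³ m = 174 m/s:
V = [−fR + √((fR)² + 4 fR V_g)]/2 = [−174 + √(174² + 4×174×34.6)]/2 = 29.6 m/s
Subgeostrophic (V < V_g = 34.6 m/s), as expected around a low.

29.6 m s⁻¹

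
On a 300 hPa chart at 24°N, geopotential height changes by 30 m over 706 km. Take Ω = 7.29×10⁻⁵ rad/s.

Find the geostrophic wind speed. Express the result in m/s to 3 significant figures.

7.03 m/s

Coriolis parameter at 24°N:
f = 2Ω sin φ = 2 × 7.29×10⁻⁵ × sin 24° = 5.93×10⁻⁵ s⁻¹
Height gradient: |∂Z/∂n| = 30 m / 706000 m = 4.25×10⁻⁵
On a pressure surface, geostrophic balance gives V_g = (g/f)|∂Z/∂n|:
V_g = 9.81 × 4.25×10⁻⁵ / 5.93×10⁻⁵ = 7.03 m/s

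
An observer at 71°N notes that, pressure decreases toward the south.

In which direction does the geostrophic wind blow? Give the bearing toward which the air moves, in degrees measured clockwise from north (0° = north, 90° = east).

The pressure-gradient force points toward the south (bearing 180°).
Geostrophic balance: in the Northern Hemisphere the Coriolis force deflects motion to the right, so the geostrophic wind blows 90° to the right of the pressure-gradient force (low pressure on the left).
Rotating 180° by 90° clockwise gives 270° — the wind blows toward the west.

270°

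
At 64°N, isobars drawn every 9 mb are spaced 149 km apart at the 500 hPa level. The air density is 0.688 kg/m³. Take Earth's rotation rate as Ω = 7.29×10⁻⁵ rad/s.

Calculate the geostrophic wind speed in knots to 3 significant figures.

Coriolis parameter at 64°N:
f = 2Ω sin φ = 2 × 7.29×10⁻⁵ × sin 64° = 1.31×10⁻⁴ s⁻¹
Pressure gradient: |∂P/∂n| = 900 Pa / 149000 m = 6.04×10⁻³ Pa/m
Geostrophic balance (pressure-gradient force = Coriolis force):
V_g = (1/(fρ)) |∂P/∂n| = 6.04×10⁻³ / (1.31×10⁻⁴ × 0.688) = 67.0 m/s
Converting: 67.0 m/s × 1.944 = 130 knots

130 knots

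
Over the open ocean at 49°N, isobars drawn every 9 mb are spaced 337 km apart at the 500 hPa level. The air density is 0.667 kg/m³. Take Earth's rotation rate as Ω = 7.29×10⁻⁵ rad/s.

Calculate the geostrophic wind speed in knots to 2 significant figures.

71 knots

Coriolis parameter at 49°N:
f = 2Ω sin φ = 2 × 7.29×10⁻⁵ × sin 49° = 1.10×10⁻⁴ s⁻¹
Pressure gradient: |∂P/∂n| = 900 Pa / 337000 m = 2.67×10⁻³ Pa/m
Geostrophic balance (pressure-gradient force = Coriolis force):
V_g = (1/(fρ)) |∂P/∂n| = 2.67×10⁻³ / (1.10×10⁻⁴ × 0.667) = 36.4 m/s
Converting: 36.4 m/s × 1.944 = 71 knots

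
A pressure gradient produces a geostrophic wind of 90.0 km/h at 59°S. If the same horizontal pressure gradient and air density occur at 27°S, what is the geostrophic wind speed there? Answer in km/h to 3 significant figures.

With the same pressure gradient and density, V_g ∝ 1/f ∝ 1/sin φ.
V₂ = V₁ · sin φ₁ / sin φ₂ = 90.0 × sin 59° / sin 27°
V₂ = 90.0 × 0.8572/0.4540 = 170 km/h

170 km/h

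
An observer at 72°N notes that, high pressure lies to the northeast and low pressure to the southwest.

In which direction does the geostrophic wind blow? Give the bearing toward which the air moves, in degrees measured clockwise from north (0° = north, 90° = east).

315°

The pressure-gradient force points toward the southwest (bearing 225°).
Geostrophic balance: in the Northern Hemisphere the Coriolis force deflects motion to the right, so the geostrophic wind blows 90° to the right of the pressure-gradient force (low pressure on the left).
Rotating 225° by 90° clockwise gives 315° — the wind blows toward the northwest.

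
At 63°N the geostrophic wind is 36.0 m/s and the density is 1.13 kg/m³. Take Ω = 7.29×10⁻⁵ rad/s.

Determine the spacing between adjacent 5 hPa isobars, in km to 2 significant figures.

95 km

Coriolis parameter at 63°N:
f = 2Ω sin φ = 2 × 7.29×10⁻⁵ × sin 63° = 1.30×10⁻⁴ s⁻¹
Geostrophic balance rearranged: |∂P/∂n| = f ρ V_g
|∂P/∂n| = 1.30×10⁻⁴ × 1.13 × 36.0 = 5.28×10⁻³ Pa/m
Isobar spacing: Δn = ΔP/|∂P/∂n| = 500 Pa / 5.28×10⁻³ Pa/m = 94613 m ≈ 95 km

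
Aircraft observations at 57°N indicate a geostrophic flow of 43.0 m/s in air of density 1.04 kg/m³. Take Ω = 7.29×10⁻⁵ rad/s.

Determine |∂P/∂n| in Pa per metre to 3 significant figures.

Coriolis parameter at 57°N:
f = 2Ω sin φ = 2 × 7.29×10⁻⁵ × sin 57° = 1.22×10⁻⁴ s⁻¹
Geostrophic balance rearranged: |∂P/∂n| = f ρ V_g
|∂P/∂n| = 1.22×10⁻⁴ × 1.04 × 43.0 = 5.47×10⁻³ Pa/m

5.47×10⁻³ Pa/m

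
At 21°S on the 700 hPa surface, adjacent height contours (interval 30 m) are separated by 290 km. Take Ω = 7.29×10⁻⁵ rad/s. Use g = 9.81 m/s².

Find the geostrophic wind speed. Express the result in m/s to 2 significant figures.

Coriolis parameter at 21°S:
f = 2Ω sin φ = 2 × 7.29×10⁻⁵ × sin 21° = 5.23×10⁻⁵ s⁻¹
Height gradient: |∂Z/∂n| = 30 m / 290000 m = 1.03×10⁻⁴
On a pressure surface, geostrophic balance gives V_g = (g/f)|∂Z/∂n|:
V_g = 9.81 × 1.03×10⁻⁴ / 5.23×10⁻⁵ = 19.4 m/s

19 m/s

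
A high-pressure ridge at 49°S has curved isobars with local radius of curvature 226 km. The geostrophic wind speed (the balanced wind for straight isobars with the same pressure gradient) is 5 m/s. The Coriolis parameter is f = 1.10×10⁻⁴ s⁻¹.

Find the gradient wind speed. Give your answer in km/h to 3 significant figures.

Around a high, pressure-gradient force acts outward with centrifugal, so Coriolis balances both:
fV = (1/ρ)|∂P/∂n| + V²/R  →  V² − fR·V + fR·V_g = 0
With fR = 1.10×10⁻⁴ × 226×10³ m = 24.9 m/s:
V = [fR − √((fR)² − 4 fR V_g)]/2 = [24.9 − √(24.9² − 4×24.9×5)]/2 = 6.93 m/s
Supergeostrophic (V > V_g = 5 m/s), as expected around a high.
Converting: 6.93 m/s × 3.6 = 25.0 km/h

25.0 km/h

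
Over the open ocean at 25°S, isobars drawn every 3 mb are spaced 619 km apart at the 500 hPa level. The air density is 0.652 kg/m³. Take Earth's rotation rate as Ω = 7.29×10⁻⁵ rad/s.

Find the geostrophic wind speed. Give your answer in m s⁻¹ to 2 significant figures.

12 m s⁻¹

Coriolis parameter at 25°S:
f = 2Ω sin φ = 2 × 7.29×10⁻⁵ × sin 25° = 6.16×10⁻⁵ s⁻¹
Pressure gradient: |∂P/∂n| = 300 Pa / 619000 m = 4.85×10⁻⁴ Pa/m
Geostrophic balance (pressure-gradient force = Coriolis force):
V_g = (1/(fρ)) |∂P/∂n| = 4.85×10⁻⁴ / (6.16×10⁻⁵ × 0.652) = 12.1 m/s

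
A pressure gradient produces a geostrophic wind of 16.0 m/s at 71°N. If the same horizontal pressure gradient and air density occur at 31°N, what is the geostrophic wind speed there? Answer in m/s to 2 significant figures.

29 m/s

With the same pressure gradient and density, V_g ∝ 1/f ∝ 1/sin φ.
V₂ = V₁ · sin φ₁ / sin φ₂ = 16.0 × sin 71° / sin 31°
V₂ = 16.0 × 0.9455/0.5150 = 29 m/s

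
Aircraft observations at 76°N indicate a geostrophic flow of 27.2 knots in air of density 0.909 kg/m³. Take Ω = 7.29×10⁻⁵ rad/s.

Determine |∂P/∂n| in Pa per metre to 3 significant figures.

1.80×10⁻³ Pa/m

Coriolis parameter at 76°N:
f = 2Ω sin φ = 2 × 7.29×10⁻⁵ × sin 76° = 1.41×10⁻⁴ s⁻¹
Wind speed in SI: 27.2 knots = 14.0 m/s
Geostrophic balance rearranged: |∂P/∂n| = f ρ V_g
|∂P/∂n| = 1.41×10⁻⁴ × 0.909 × 14.0 = 1.80×10⁻³ Pa/m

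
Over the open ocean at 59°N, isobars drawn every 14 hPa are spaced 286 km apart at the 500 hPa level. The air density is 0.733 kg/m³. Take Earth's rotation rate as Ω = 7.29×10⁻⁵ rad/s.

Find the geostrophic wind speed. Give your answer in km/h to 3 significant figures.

192 km/h

Coriolis parameter at 59°N:
f = 2Ω sin φ = 2 × 7.29×10⁻⁵ × sin 59° = 1.25×10⁻⁴ s⁻¹
Pressure gradient: |∂P/∂n| = 1400 Pa / 286000 m = 4.90×10⁻³ Pa/m
Geostrophic balance (pressure-gradient force = Coriolis force):
V_g = (1/(fρ)) |∂P/∂n| = 4.90×10⁻³ / (1.25×10⁻⁴ × 0.733) = 53.4 m/s
Converting: 53.4 m/s × 3.6 = 192 km/h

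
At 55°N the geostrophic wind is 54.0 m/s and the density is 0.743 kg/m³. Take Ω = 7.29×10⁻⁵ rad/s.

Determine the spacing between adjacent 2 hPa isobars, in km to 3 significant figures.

41.7 km

Coriolis parameter at 55°N:
f = 2Ω sin φ = 2 × 7.29×10⁻⁵ × sin 55° = 1.19×10⁻⁴ s⁻¹
Geostrophic balance rearranged: |∂P/∂n| = f ρ V_g
|∂P/∂n| = 1.19×10⁻⁴ × 0.743 × 54.0 = 4.79×10⁻³ Pa/m
Isobar spacing: Δn = ΔP/|∂P/∂n| = 200 Pa / 4.79×10⁻³ Pa/m = 41737 m ≈ 41.7 km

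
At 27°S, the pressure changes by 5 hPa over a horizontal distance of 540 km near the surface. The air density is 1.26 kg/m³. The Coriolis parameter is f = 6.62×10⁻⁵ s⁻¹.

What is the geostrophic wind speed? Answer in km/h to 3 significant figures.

40.0 km/h

Pressure gradient: |∂P/∂n| = 500 Pa / 540000 m = 9.26×10⁻⁴ Pa/m
Geostrophic balance (pressure-gradient force = Coriolis force):
V_g = (1/(fρ)) |∂P/∂n| = 9.26×10⁻⁴ / (6.62×10⁻⁵ × 1.26) = 11.1 m/s
Converting: 11.1 m/s × 3.6 = 40.0 km/h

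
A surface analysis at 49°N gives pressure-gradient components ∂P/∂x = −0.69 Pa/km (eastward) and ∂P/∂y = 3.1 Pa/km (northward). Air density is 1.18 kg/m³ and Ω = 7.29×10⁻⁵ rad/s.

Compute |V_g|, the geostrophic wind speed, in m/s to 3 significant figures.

Coriolis parameter at 49°N:
f = 2Ω sin φ = 2 × 7.29×10⁻⁵ × sin 49° = 1.10×10⁻⁴ s⁻¹
Component geostrophic relations (x east, y north):
u_g = −(1/(fρ)) ∂P/∂y,  v_g = (1/(fρ)) ∂P/∂x
u_g = −(3.1×10⁻³)/(1.10×10⁻⁴ × 1.18) = −23.9 m/s;  v_g = (−0.69×10⁻³)/(1.10×10⁻⁴ × 1.18) = −5.31 m/s
|V_g| = √(u_g² + v_g²) = 24.5 m/s

24.5 m/s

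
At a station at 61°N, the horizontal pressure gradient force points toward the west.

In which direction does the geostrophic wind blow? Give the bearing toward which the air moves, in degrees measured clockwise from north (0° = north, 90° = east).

000°

The pressure-gradient force points toward the west (bearing 270°).
Geostrophic balance: in the Northern Hemisphere the Coriolis force deflects motion to the right, so the geostrophic wind blows 90° to the right of the pressure-gradient force (low pressure on the left).
Rotating 270° by 90° clockwise gives 000° — the wind blows toward the north.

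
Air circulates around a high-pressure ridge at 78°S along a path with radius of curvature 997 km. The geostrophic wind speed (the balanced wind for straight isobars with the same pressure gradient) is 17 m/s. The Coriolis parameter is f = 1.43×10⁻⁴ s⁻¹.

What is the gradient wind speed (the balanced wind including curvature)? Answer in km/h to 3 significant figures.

Around a high, pressure-gradient force acts outward with centrifugal, so Coriolis balances both:
fV = (1/ρ)|∂P/∂n| + V²/R  →  V² − fR·V + fR·V_g = 0
With fR = 1.43×10⁻⁴ × 997×10³ m = 143 m/s:
V = [fR − √((fR)² − 4 fR V_g)]/2 = [143 − √(143² − 4×143×17)]/2 = 19.7 m/s
Supergeostrophic (V > V_g = 17 m/s), as expected around a high.
Converting: 19.7 m/s × 3.6 = 71.0 km/h

71.0 km/h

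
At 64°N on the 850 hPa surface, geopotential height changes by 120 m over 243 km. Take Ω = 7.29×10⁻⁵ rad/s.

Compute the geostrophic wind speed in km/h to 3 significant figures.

133 km/h

Coriolis parameter at 64°N:
f = 2Ω sin φ = 2 × 7.29×10⁻⁵ × sin 64° = 1.31×10⁻⁴ s⁻¹
Height gradient: |∂Z/∂n| = 120 m / 243000 m = 4.94×10⁻⁴
On a pressure surface, geostrophic balance gives V_g = (g/f)|∂Z/∂n|:
V_g = 9.81 × 4.94×10⁻⁴ / 1.31×10⁻⁴ = 37.0 m/s
Converting: 37.0 m/s × 3.6 = 133 km/h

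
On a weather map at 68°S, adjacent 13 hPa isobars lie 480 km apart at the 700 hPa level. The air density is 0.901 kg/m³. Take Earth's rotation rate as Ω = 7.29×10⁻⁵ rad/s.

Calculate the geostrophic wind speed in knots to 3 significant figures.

43.2 knots

Coriolis parameter at 68°S:
f = 2Ω sin φ = 2 × 7.29×10⁻⁵ × sin 68° = 1.35×10⁻⁴ s⁻¹
Pressure gradient: |∂P/∂n| = 1300 Pa / 480000 m = 2.71×10⁻³ Pa/m
Geostrophic balance (pressure-gradient force = Coriolis force):
V_g = (1/(fρ)) |∂P/∂n| = 2.71×10⁻³ / (1.35×10⁻⁴ × 0.901) = 22.2 m/s
Converting: 22.2 m/s × 1.944 = 43.2 knots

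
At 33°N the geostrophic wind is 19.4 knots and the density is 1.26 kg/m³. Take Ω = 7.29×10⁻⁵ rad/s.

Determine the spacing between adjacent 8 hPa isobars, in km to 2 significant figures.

800 km

Coriolis parameter at 33°N:
f = 2Ω sin φ = 2 × 7.29×10⁻⁵ × sin 33° = 7.94×10⁻⁵ s⁻¹
Wind speed in SI: 19.4 knots = 9.98 m/s
Geostrophic balance rearranged: |∂P/∂n| = f ρ V_g
|∂P/∂n| = 7.94×10⁻⁵ × 1.26 × 9.98 = 9.99×10⁻⁴ Pa/m
Isobar spacing: Δn = ΔP/|∂P/∂n| = 800 Pa / 9.99×10⁻⁴ Pa/m = 801149 m ≈ 800 km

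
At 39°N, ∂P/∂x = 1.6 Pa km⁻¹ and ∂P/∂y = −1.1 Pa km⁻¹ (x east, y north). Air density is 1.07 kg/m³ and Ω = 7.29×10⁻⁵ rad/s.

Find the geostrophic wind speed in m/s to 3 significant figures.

19.8 m/s

Coriolis parameter at 39°N:
f = 2Ω sin φ = 2 × 7.29×10⁻⁵ × sin 39° = 9.18×10⁻⁵ s⁻¹
Component geostrophic relations (x east, y north):
u_g = −(1/(fρ)) ∂P/∂y,  v_g = (1/(fρ)) ∂P/∂x
u_g = −(−1.1×10⁻³)/(9.18×10⁻⁵ × 1.07) = 11.2 m/s;  v_g = (1.6×10⁻³)/(9.18×10⁻⁵ × 1.07) = 16.3 m/s
|V_g| = √(u_g² + v_g²) = 19.8 m/s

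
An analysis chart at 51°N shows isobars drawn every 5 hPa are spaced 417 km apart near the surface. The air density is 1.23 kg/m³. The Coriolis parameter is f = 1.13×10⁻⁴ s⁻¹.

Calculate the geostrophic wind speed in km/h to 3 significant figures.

31.1 km/h

Pressure gradient: |∂P/∂n| = 500 Pa / 417000 m = 1.20×10⁻³ Pa/m
Geostrophic balance (pressure-gradient force = Coriolis force):
V_g = (1/(fρ)) |∂P/∂n| = 1.20×10⁻³ / (1.13×10⁻⁴ × 1.23) = 8.63 m/s
Converting: 8.63 m/s × 3.6 = 31.1 km/h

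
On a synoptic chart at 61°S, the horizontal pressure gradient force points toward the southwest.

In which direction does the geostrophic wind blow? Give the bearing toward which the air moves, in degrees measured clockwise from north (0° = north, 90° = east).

135°

The pressure-gradient force points toward the southwest (bearing 225°).
Geostrophic balance: in the Southern Hemisphere the Coriolis force deflects motion to the left, so the geostrophic wind blows 90° to the left of the pressure-gradient force (low pressure on the right).
Rotating 225° by 90° counterclockwise gives 135° — the wind blows toward the southeast.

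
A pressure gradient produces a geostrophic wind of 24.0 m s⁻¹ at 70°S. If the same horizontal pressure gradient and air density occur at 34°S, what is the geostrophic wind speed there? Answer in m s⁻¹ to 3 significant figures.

40.3 m s⁻¹

With the same pressure gradient and density, V_g ∝ 1/f ∝ 1/sin φ.
V₂ = V₁ · sin φ₁ / sin φ₂ = 24.0 × sin 70° / sin 34°
V₂ = 24.0 × 0.9397/0.5592 = 40.3 m s⁻¹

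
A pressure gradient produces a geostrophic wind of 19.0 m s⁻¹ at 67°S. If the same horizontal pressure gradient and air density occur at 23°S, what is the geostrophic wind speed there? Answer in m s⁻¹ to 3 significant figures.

With the same pressure gradient and density, V_g ∝ 1/f ∝ 1/sin φ.
V₂ = V₁ · sin φ₁ / sin φ₂ = 19.0 × sin 67° / sin 23°
V₂ = 19.0 × 0.9205/0.3907 = 44.8 m s⁻¹

44.8 m s⁻¹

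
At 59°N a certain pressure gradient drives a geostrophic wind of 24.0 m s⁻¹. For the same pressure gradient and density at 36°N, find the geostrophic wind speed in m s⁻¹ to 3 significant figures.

With the same pressure gradient and density, V_g ∝ 1/f ∝ 1/sin φ.
V₂ = V₁ · sin φ₁ / sin φ₂ = 24.0 × sin 59° / sin 36°
V₂ = 24.0 × 0.8572/0.5878 = 35.0 m s⁻¹

35.0 m s⁻¹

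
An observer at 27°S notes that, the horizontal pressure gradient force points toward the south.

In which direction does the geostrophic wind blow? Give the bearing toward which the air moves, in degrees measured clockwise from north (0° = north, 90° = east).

The pressure-gradient force points toward the south (bearing 180°).
Geostrophic balance: in the Southern Hemisphere the Coriolis force deflects motion to the left, so the geostrophic wind blows 90° to the left of the pressure-gradient force (low pressure on the right).
Rotating 180° by 90° counterclockwise gives 090° — the wind blows toward the east.

090°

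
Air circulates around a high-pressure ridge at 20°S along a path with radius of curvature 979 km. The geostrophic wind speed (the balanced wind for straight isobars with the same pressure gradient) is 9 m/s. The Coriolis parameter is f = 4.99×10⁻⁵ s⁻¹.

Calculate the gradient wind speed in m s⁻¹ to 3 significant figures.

11.9 m s⁻¹

Around a high, pressure-gradient force acts outward with centrifugal, so Coriolis balances both:
fV = (1/ρ)|∂P/∂n| + V²/R  →  V² − fR·V + fR·V_g = 0
With fR = 4.99×10⁻⁵ × 979×10³ m = 48.9 m/s:
V = [fR − √((fR)² − 4 fR V_g)]/2 = [48.9 − √(48.9² − 4×48.9×9)]/2 = 11.9 m/s
Supergeostrophic (V > V_g = 9 m/s), as expected around a high.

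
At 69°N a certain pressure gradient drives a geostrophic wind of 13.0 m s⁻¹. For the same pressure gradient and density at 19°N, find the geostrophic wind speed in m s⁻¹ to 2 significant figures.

With the same pressure gradient and density, V_g ∝ 1/f ∝ 1/sin φ.
V₂ = V₁ · sin φ₁ / sin φ₂ = 13.0 × sin 69° / sin 19°
V₂ = 13.0 × 0.9336/0.3256 = 37 m s⁻¹

37 m s⁻¹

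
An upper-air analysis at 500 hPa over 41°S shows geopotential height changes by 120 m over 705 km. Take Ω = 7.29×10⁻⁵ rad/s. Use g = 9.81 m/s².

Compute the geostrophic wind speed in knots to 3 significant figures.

Coriolis parameter at 41°S:
f = 2Ω sin φ = 2 × 7.29×10⁻⁵ × sin 41° = 9.57×10⁻⁵ s⁻¹
Height gradient: |∂Z/∂n| = 120 m / 705000 m = 1.70×10⁻⁴
On a pressure surface, geostrophic balance gives V_g = (g/f)|∂Z/∂n|:
V_g = 9.81 × 1.70×10⁻⁴ / 9.57×10⁻⁵ = 17.5 m/s
Converting: 17.5 m/s × 1.944 = 33.9 knots

33.9 knots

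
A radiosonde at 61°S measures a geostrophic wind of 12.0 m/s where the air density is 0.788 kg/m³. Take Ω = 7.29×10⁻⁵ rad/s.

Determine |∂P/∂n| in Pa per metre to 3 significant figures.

1.21×10⁻³ Pa/m

Coriolis parameter at 61°S:
f = 2Ω sin φ = 2 × 7.29×10⁻⁵ × sin 61° = 1.28×10⁻⁴ s⁻¹
Geostrophic balance rearranged: |∂P/∂n| = f ρ V_g
|∂P/∂n| = 1.28×10⁻⁴ × 0.788 × 12.0 = 1.21×10⁻³ Pa/m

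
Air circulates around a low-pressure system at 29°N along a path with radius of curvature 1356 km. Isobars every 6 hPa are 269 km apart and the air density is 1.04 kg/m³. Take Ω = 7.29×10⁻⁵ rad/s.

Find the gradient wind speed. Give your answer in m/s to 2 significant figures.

Coriolis parameter at 29°N:
f = 2Ω sin φ = 2 × 7.29×10⁻⁵ × sin 29° = 7.07×10⁻⁵ s⁻¹
Pressure gradient: |∂P/∂n| = 600 Pa / 269000 m = 2.23×10⁻³ Pa/m
Geostrophic speed: V_g = |∂P/∂n|/(fρ) = 2.23×10⁻³/(7.07×10⁻⁵ × 1.04) = 30.3 m/s
Around a low, centrifugal force acts outward with Coriolis, so pressure-gradient force balances both:
(1/ρ)|∂P/∂n| = fV + V²/R  →  V² + fR·V − fR·V_g = 0
With fR = 7.07×10⁻⁵ × 1356×10³ m = 95.8 m/s:
V = [−fR + √((fR)² + 4 fR V_g)]/2 = [−95.8 + √(95.8² + 4×95.8×30.3)]/2 = 24.2 m/s
Subgeostrophic (V < V_g = 30.3 m/s), as expected around a low.

24 m/s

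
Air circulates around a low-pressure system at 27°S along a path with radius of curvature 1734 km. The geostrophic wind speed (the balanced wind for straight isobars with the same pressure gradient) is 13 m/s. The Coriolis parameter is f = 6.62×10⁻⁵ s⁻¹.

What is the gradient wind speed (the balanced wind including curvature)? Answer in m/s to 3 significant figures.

Around a low, centrifugal force acts outward with Coriolis, so pressure-gradient force balances both:
(1/ρ)|∂P/∂n| = fV + V²/R  →  V² + fR·V − fR·V_g = 0
With fR = 6.62×10⁻⁵ × 1734×10³ m = 115 m/s:
V = [−fR + √((fR)² + 4 fR V_g)]/2 = [−115 + √(115² + 4×115×13)]/2 = 11.8 m/s
Subgeostrophic (V < V_g = 13 m/s), as expected around a low.

11.8 m/s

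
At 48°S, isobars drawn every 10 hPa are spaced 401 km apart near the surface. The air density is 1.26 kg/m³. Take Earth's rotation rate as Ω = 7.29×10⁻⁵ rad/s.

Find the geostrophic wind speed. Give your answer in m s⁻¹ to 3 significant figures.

18.3 m s⁻¹

Coriolis parameter at 48°S:
f = 2Ω sin φ = 2 × 7.29×10⁻⁵ × sin 48° = 1.08×10⁻⁴ s⁻¹
Pressure gradient: |∂P/∂n| = 1000 Pa / 401000 m = 2.49×10⁻³ Pa/m
Geostrophic balance (pressure-gradient force = Coriolis force):
V_g = (1/(fρ)) |∂P/∂n| = 2.49×10⁻³ / (1.08×10⁻⁴ × 1.26) = 18.3 m/s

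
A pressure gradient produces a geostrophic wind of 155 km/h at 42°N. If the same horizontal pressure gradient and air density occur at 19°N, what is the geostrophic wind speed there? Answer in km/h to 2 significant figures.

With the same pressure gradient and density, V_g ∝ 1/f ∝ 1/sin φ.
V₂ = V₁ · sin φ₁ / sin φ₂ = 155 × sin 42° / sin 19°
V₂ = 155 × 0.6691/0.3256 = 320 km/h

320 km/h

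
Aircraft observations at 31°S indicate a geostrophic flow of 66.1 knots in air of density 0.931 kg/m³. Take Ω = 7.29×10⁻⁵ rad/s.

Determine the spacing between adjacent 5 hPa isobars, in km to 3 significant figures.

Coriolis parameter at 31°S:
f = 2Ω sin φ = 2 × 7.29×10⁻⁵ × sin 31° = 7.51×10⁻⁵ s⁻¹
Wind speed in SI: 66.1 knots = 34.0 m/s
Geostrophic balance rearranged: |∂P/∂n| = f ρ V_g
|∂P/∂n| = 7.51×10⁻⁵ × 0.931 × 34.0 = 2.38×10⁻³ Pa/m
Isobar spacing: Δn = ΔP/|∂P/∂n| = 500 Pa / 2.38×10⁻³ Pa/m = 210322 m ≈ 210 km

210 km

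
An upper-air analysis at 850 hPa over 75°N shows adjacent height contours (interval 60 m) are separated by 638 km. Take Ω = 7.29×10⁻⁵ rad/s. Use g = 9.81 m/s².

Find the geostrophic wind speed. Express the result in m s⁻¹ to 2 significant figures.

Coriolis parameter at 75°N:
f = 2Ω sin φ = 2 × 7.29×10⁻⁵ × sin 75° = 1.41×10⁻⁴ s⁻¹
Height gradient: |∂Z/∂n| = 60 m / 638000 m = 9.40×10⁻⁵
On a pressure surface, geostrophic balance gives V_g = (g/f)|∂Z/∂n|:
V_g = 9.81 × 9.40×10⁻⁵ / 1.41×10⁻⁴ = 6.55 m/s

6.6 m s⁻¹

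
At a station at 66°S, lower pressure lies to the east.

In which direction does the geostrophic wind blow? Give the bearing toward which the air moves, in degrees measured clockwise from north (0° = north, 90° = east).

The pressure-gradient force points toward the east (bearing 090°).
Geostrophic balance: in the Southern Hemisphere the Coriolis force deflects motion to the left, so the geostrophic wind blows 90° to the left of the pressure-gradient force (low pressure on the right).
Rotating 090° by 90° counterclockwise gives 000° — the wind blows toward the north.

000°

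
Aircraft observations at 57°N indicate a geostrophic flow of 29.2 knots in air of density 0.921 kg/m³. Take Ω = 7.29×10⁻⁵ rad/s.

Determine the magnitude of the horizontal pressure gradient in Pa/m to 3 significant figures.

Coriolis parameter at 57°N:
f = 2Ω sin φ = 2 × 7.29×10⁻⁵ × sin 57° = 1.22×10⁻⁴ s⁻¹
Wind speed in SI: 29.2 knots = 15.0 m/s
Geostrophic balance rearranged: |∂P/∂n| = f ρ V_g
|∂P/∂n| = 1.22×10⁻⁴ × 0.921 × 15.0 = 1.69×10⁻³ Pa/m

1.69×10⁻³ Pa/m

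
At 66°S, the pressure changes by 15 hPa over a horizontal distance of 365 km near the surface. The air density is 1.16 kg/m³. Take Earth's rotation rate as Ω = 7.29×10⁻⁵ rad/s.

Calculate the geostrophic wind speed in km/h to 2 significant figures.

Coriolis parameter at 66°S:
f = 2Ω sin φ = 2 × 7.29×10⁻⁵ × sin 66° = 1.33×10⁻⁴ s⁻¹
Pressure gradient: |∂P/∂n| = 1500 Pa / 365000 m = 4.11×10⁻³ Pa/m
Geostrophic balance (pressure-gradient force = Coriolis force):
V_g = (1/(fρ)) |∂P/∂n| = 4.11×10⁻³ / (1.33×10⁻⁴ × 1.16) = 26.6 m/s
Converting: 26.6 m/s × 3.6 = 96 km/h

96 km/h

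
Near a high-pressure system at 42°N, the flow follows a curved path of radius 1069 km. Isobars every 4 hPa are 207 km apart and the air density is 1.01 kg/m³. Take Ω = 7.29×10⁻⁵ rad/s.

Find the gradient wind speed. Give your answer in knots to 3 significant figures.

50.9 knots

Coriolis parameter at 42°N:
f = 2Ω sin φ = 2 × 7.29×10⁻⁵ × sin 42° = 9.76×10⁻⁵ s⁻¹
Pressure gradient: |∂P/∂n| = 400 Pa / 207000 m = 1.93×10⁻³ Pa/m
Geostrophic speed: V_g = |∂P/∂n|/(fρ) = 1.93×10⁻³/(9.76×10⁻⁵ × 1.01) = 19.6 m/s
Around a high, pressure-gradient force acts outward with centrifugal, so Coriolis balances both:
fV = (1/ρ)|∂P/∂n| + V²/R  →  V² − fR·V + fR·V_g = 0
With fR = 9.76×10⁻⁵ × 1069×10³ m = 104 m/s:
V = [fR − √((fR)² − 4 fR V_g)]/2 = [104 − √(104² − 4×104×19.6)]/2 = 26.2 m/s
Supergeostrophic (V > V_g = 19.6 m/s), as expected around a high.
Converting: 26.2 m/s × 1.944 = 50.9 knots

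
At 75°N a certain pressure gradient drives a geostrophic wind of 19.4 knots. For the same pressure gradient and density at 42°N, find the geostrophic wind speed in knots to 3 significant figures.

With the same pressure gradient and density, V_g ∝ 1/f ∝ 1/sin φ.
V₂ = V₁ · sin φ₁ / sin φ₂ = 19.4 × sin 75° / sin 42°
V₂ = 19.4 × 0.9659/0.6691 = 28.0 knots

28.0 knots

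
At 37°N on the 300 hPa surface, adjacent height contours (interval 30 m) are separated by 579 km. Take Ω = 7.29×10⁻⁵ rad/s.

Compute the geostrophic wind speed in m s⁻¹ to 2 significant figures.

Coriolis parameter at 37°N:
f = 2Ω sin φ = 2 × 7.29×10⁻⁵ × sin 37° = 8.77×10⁻⁵ s⁻¹
Height gradient: |∂Z/∂n| = 30 m / 579000 m = 5.18×10⁻⁵
On a pressure surface, geostrophic balance gives V_g = (g/f)|∂Z/∂n|:
V_g = 9.81 × 5.18×10⁻⁵ / 8.77×10⁻⁵ = 5.79 m/s

5.8 m s⁻¹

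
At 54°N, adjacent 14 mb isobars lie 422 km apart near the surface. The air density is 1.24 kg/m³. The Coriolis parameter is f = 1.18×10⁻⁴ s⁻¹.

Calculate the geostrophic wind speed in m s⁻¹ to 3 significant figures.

22.7 m s⁻¹

Pressure gradient: |∂P/∂n| = 1400 Pa / 422000 m = 3.32×10⁻³ Pa/m
Geostrophic balance (pressure-gradient force = Coriolis force):
V_g = (1/(fρ)) |∂P/∂n| = 3.32×10⁻³ / (1.18×10⁻⁴ × 1.24) = 22.7 m/s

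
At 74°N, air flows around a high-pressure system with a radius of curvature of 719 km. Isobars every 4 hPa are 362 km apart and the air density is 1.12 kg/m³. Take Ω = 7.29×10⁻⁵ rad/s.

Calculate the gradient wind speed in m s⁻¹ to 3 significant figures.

7.61 m s⁻¹

Coriolis parameter at 74°N:
f = 2Ω sin φ = 2 × 7.29×10⁻⁵ × sin 74° = 1.40×10⁻⁴ s⁻¹
Pressure gradient: |∂P/∂n| = 400 Pa / 362000 m = 1.10×10⁻³ Pa/m
Geostrophic speed: V_g = |∂P/∂n|/(fρ) = 1.10×10⁻³/(1.40×10⁻⁴ × 1.12) = 7.04 m/s
Around a high, pressure-gradient force acts outward with centrifugal, so Coriolis balances both:
fV = (1/ρ)|∂P/∂n| + V²/R  →  V² − fR·V + fR·V_g = 0
With fR = 1.40×10⁻⁴ × 719×10³ m = 101 m/s:
V = [fR − √((fR)² − 4 fR V_g)]/2 = [101 − √(101² − 4×101×7.04)]/2 = 7.61 m/s
Supergeostrophic (V > V_g = 7.04 m/s), as expected around a high.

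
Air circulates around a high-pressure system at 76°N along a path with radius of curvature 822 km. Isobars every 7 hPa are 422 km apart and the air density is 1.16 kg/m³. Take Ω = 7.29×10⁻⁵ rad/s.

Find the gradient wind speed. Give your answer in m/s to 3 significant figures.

11.2 m/s

Coriolis parameter at 76°N:
f = 2Ω sin φ = 2 × 7.29×10⁻⁵ × sin 76° = 1.41×10⁻⁴ s⁻¹
Pressure gradient: |∂P/∂n| = 700 Pa / 422000 m = 1.66×10⁻³ Pa/m
Geostrophic speed: V_g = |∂P/∂n|/(fρ) = 1.66×10⁻³/(1.41×10⁻⁴ × 1.16) = 10.1 m/s
Around a high, pressure-gradient force acts outward with centrifugal, so Coriolis balances both:
fV = (1/ρ)|∂P/∂n| + V²/R  →  V² − fR·V + fR·V_g = 0
With fR = 1.41×10⁻⁴ × 822×10³ m = 116 m/s:
V = [fR − √((fR)² − 4 fR V_g)]/2 = [116 − √(116² − 4×116×10.1)]/2 = 11.2 m/s
Supergeostrophic (V > V_g = 10.1 m/s), as expected around a high.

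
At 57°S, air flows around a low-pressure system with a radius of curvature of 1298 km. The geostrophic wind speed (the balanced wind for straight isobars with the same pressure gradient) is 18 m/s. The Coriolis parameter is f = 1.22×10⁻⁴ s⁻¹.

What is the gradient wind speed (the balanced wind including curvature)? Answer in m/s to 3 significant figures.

Around a low, centrifugal force acts outward with Coriolis, so pressure-gradient force balances both:
(1/ρ)|∂P/∂n| = fV + V²/R  →  V² + fR·V − fR·V_g = 0
With fR = 1.22×10⁻⁴ × 1298×10³ m = 158 m/s:
V = [−fR + √((fR)² + 4 fR V_g)]/2 = [−158 + √(158² + 4×158×18)]/2 = 16.3 m/s
Subgeostrophic (V < V_g = 18 m/s), as expected around a low.

16.3 m/s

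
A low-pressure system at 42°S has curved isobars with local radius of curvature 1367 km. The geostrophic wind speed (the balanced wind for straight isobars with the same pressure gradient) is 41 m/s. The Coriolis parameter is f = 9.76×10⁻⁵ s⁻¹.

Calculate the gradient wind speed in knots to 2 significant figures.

Around a low, centrifugal force acts outward with Coriolis, so pressure-gradient force balances both:
(1/ρ)|∂P/∂n| = fV + V²/R  →  V² + fR·V − fR·V_g = 0
With fR = 9.76×10⁻⁵ × 1367×10³ m = 133 m/s:
V = [−fR + √((fR)² + 4 fR V_g)]/2 = [−133 + √(133² + 4×133×41)]/2 = 32.9 m/s
Subgeostrophic (V < V_g = 41 m/s), as expected around a low.
Converting: 32.9 m/s × 1.944 = 64 knots

64 knots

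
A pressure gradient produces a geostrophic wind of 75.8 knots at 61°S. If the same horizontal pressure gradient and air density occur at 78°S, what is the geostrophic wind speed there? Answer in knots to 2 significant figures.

With the same pressure gradient and density, V_g ∝ 1/f ∝ 1/sin φ.
V₂ = V₁ · sin φ₁ / sin φ₂ = 75.8 × sin 61° / sin 78°
V₂ = 75.8 × 0.8746/0.9781 = 68 knots

68 knots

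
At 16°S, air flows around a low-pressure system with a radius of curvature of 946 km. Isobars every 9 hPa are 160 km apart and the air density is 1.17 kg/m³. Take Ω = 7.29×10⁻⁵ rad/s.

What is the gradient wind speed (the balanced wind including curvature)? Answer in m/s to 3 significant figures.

51.1 m/s

Coriolis parameter at 16°S:
f = 2Ω sin φ = 2 × 7.29×10⁻⁵ × sin 16° = 4.02×10⁻⁵ s⁻¹
Pressure gradient: |∂P/∂n| = 900 Pa / 160000 m = 5.62×10⁻³ Pa/m
Geostrophic speed: V_g = |∂P/∂n|/(fρ) = 5.62×10⁻³/(4.02×10⁻⁵ × 1.17) = 120 m/s
Around a low, centrifugal force acts outward with Coriolis, so pressure-gradient force balances both:
(1/ρ)|∂P/∂n| = fV + V²/R  →  V² + fR·V − fR·V_g = 0
With fR = 4.02×10⁻⁵ × 946×10³ m = 38.0 m/s:
V = [−fR + √((fR)² + 4 fR V_g)]/2 = [−38.0 + √(38.0² + 4×38.0×120)]/2 = 51.1 m/s
Subgeostrophic (V < V_g = 120 m/s), as expected around a low.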